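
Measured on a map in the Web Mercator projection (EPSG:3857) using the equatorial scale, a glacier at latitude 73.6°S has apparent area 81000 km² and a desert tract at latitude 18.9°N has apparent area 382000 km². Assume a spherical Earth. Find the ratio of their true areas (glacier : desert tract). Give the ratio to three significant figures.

Since Mercator area scale is 1/cos²φ, the true area equals the apparent area multiplied by cos²φ.
True area of glacier: 81000 × cos²(73.6°) = 81000 × 0.07972 = 6457 km².
True area of desert tract: 382000 × cos²(18.9°) = 382000 × 0.8951 = 341900 km².
Ratio = 6457 / 341900 ≈ 0.0189.

0.0189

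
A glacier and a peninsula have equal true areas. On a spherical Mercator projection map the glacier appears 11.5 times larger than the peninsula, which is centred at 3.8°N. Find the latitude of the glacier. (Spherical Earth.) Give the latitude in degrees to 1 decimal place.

72.9°

On Mercator, (apparent₁)/(apparent₂) = sec²φ₁ / sec²φ₂ when true areas are equal.
cos²φ₂ / cos²φ₁ = 11.5  ⇒  cos φ₁ = cos 3.8° / √11.5 = 0.9978/3.391 = 0.2942.
φ₁ = arccos(0.2942) ≈ 72.9°.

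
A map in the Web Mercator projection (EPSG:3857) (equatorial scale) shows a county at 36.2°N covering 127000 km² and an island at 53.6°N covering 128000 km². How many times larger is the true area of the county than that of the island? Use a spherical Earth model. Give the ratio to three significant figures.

Mercator's areal exaggeration is sec²φ; hence true area = (apparent area) · cos²φ.
True area of county: 127000 × cos²(36.2°) = 127000 × 0.6512 = 82700 km².
True area of island: 128000 × cos²(53.6°) = 128000 × 0.3521 = 45070 km².
Ratio = 82700 / 45070 ≈ 1.83.

1.83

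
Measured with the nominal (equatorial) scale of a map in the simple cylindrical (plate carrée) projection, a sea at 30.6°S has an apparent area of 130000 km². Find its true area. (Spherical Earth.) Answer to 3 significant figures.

112000 km²

For the equirectangular projection with φ₀ = 0 (plate carrée), h = 1 along meridians and k = sec φ along parallels.
Areal scale = h·k = 1 × sec φ; at 30.6°, h = 1.000, k = 1.162, so h·k = 1.162.
True area = apparent / (areal scale) = 130000 / 1.162 ≈ 112000 km².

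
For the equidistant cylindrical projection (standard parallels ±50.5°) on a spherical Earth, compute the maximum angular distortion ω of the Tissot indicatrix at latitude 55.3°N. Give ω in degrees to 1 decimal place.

In the equirectangular projection with standard parallel φ₀ = 50.5° (x = Rλ cos φ₀, y = Rφ), meridians are true-scale (h = 1) and the parallel scale is k = cos φ₀ / cos φ.
At 55.3°: h = 1.000, k = 1.117; principal scales a = 1.117, b = 1.000.
sin(ω/2) = (a − b)/(a + b) = 0.1173/2.117 = 0.05542, so ω = 2 arcsin(0.05542) ≈ 6.4°.

6.4°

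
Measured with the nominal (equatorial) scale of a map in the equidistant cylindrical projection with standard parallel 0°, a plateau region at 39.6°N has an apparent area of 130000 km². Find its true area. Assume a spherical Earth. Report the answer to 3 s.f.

100000 km²

Plate carrée maps x = Rλ, y = Rφ. The meridian scale is h = 1 and the parallel scale is k = 1/cos φ = sec φ.
Areal scale = h·k = 1 × sec φ; at 39.6°, h = 1.000, k = 1.298, so h·k = 1.298.
True area = apparent / (areal scale) = 130000 / 1.298 ≈ 100000 km².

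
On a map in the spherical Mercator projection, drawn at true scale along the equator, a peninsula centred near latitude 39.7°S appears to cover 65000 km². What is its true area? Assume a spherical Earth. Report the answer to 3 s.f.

38500 km²

The Mercator projection is conformal; its linear scale factor is the same in every direction and equals sec φ = 1/cos φ.
Areal scale = k² = sec²φ = 1/cos²(39.7°) = 1/0.7694² = 1.689.
True area = apparent / (areal scale) = 65000 / 1.689 ≈ 38500 km².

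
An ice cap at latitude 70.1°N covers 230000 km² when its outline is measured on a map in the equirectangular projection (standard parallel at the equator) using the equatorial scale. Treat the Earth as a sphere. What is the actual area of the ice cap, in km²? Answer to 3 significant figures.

Plate carrée maps x = Rλ, y = Rφ. The meridian scale is h = 1 and the parallel scale is k = 1/cos φ = sec φ.
Areal scale = h·k = 1 × sec φ; at 70.1°, h = 1.000, k = 2.938, so h·k = 2.938.
True area = apparent / (areal scale) = 230000 / 2.938 ≈ 78300 km².

78300 km²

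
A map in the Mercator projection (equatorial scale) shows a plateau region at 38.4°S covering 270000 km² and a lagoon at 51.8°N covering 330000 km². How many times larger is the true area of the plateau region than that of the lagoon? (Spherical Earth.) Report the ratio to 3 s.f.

1.31

Since Mercator area scale is 1/cos²φ, the true area equals the apparent area multiplied by cos²φ.
True area of plateau region: 270000 × cos²(38.4°) = 270000 × 0.6142 = 165800 km².
True area of lagoon: 330000 × cos²(51.8°) = 330000 × 0.3824 = 126200 km².
Ratio = 165800 / 126200 ≈ 1.31.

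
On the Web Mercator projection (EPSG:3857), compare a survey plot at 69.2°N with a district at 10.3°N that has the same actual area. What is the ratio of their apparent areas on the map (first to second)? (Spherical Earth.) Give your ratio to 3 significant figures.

7.68

On Mercator, area is exaggerated by sec²φ = 1/cos²φ.
At 69.2°: sec²(69.2°) = 1/0.3551² = 7.930.
At 10.3°: sec²(10.3°) = 1/0.9839² = 1.033.
Ratio = 7.930/1.033 = cos²(10.3°)/cos²(69.2°) ≈ 7.68.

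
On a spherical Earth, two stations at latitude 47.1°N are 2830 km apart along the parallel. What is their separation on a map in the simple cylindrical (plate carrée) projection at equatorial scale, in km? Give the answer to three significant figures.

4160 km

For the equirectangular projection with φ₀ = 0 (plate carrée), h = 1 along meridians and k = sec φ along parallels.
Along the parallel, k = sec 47.1° = 1/0.6807 = 1.469.
Map distance = 2830 × 1.469 ≈ 4160 km.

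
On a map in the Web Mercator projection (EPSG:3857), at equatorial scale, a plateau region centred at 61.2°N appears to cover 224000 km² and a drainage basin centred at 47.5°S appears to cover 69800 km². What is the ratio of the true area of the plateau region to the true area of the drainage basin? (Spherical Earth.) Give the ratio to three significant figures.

1.63

Mercator's areal exaggeration is sec²φ; hence true area = (apparent area) · cos²φ.
True area of plateau region: 224000 × cos²(61.2°) = 224000 × 0.2321 = 51990 km².
True area of drainage basin: 69800 × cos²(47.5°) = 69800 × 0.4564 = 31860 km².
Ratio = 51990 / 31860 ≈ 1.63.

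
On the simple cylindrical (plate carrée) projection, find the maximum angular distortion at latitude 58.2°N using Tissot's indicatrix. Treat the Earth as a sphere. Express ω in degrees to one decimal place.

36.1°

For the equirectangular projection with φ₀ = 0 (plate carrée), h = 1 along meridians and k = sec φ along parallels.
At 58.2°: h = 1.000, k = 1.898; principal scales a = 1.898, b = 1.000.
sin(ω/2) = (a − b)/(a + b) = 0.8977/2.898 = 0.3098, so ω = 2 arcsin(0.3098) ≈ 36.1°.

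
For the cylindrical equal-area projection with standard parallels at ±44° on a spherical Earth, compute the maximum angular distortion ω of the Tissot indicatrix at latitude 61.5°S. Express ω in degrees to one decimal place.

45.8°

Cylindrical equal-area (φ₀ = 44°): h = cos φ / cos 44° along meridians, k = cos 44° / cos φ along parallels; h·k = 1.
At 61.5°: h = 0.6633, k = 1.508; principal scales a = 1.508, b = 0.6633.
sin(ω/2) = (a − b)/(a + b) = 0.8442/2.171 = 0.3889, so ω = 2 arcsin(0.3889) ≈ 45.8°.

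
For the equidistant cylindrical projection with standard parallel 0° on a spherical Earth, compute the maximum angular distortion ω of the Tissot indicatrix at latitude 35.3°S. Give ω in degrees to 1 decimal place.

11.6°

For the equirectangular projection with φ₀ = 0 (plate carrée), h = 1 along meridians and k = sec φ along parallels.
At 35.3°: h = 1.000, k = 1.225; principal scales a = 1.225, b = 1.000.
sin(ω/2) = (a − b)/(a + b) = 0.2253/2.225 = 0.1012, so ω = 2 arcsin(0.1012) ≈ 11.6°.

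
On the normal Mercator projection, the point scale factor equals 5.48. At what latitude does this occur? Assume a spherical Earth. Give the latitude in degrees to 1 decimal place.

79.5°

Mercator scale is k = sec φ = 1/cos φ.
1/cos φ = 5.48  ⇒  cos φ = 0.1825  ⇒  φ = arccos(0.1825) ≈ 79.5°.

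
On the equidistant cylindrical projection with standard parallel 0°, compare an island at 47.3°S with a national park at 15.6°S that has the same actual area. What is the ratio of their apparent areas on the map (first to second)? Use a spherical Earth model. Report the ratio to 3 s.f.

Plate carrée maps x = Rλ, y = Rφ. The meridian scale is h = 1 and the parallel scale is k = 1/cos φ = sec φ.
Areal scale at 47.3°: h·k = 1.000 × 1.475 = 1.475.
Areal scale at 15.6°: h·k = 1.000 × 1.038 = 1.038.
Ratio = 1.475/1.038 ≈ 1.42.

1.42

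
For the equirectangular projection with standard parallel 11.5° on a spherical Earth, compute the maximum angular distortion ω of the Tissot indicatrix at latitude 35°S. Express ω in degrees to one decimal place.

10.3°

The equidistant cylindrical projection with φ₀ = 11.5° has h = 1 (meridians true) and k = cos φ₀ / cos φ along parallels.
At 35°: h = 1.000, k = 1.196; principal scales a = 1.196, b = 1.000.
sin(ω/2) = (a − b)/(a + b) = 0.1963/2.196 = 0.08936, so ω = 2 arcsin(0.08936) ≈ 10.3°.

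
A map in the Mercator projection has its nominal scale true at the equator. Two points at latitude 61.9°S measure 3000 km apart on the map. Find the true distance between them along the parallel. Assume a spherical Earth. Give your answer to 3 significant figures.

1410 km

For Mercator, h = k = sec φ (a conformal cylindrical projection has a single point scale, 1/cos φ).
Along the parallel at 61.9°, map distances are exaggerated by k = sec 61.9° = 2.123.
True distance = 3000 / 2.123 = 3000 × cos 61.9° ≈ 1410 km.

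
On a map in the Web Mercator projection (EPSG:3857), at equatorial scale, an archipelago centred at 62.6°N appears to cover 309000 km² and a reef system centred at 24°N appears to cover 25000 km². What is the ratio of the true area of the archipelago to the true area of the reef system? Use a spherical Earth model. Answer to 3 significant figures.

Mercator's areal exaggeration is sec²φ; hence true area = (apparent area) · cos²φ.
True area of archipelago: 309000 × cos²(62.6°) = 309000 × 0.2118 = 65440 km².
True area of reef system: 25000 × cos²(24°) = 25000 × 0.8346 = 20860 km².
Ratio = 65440 / 20860 ≈ 3.14.

3.14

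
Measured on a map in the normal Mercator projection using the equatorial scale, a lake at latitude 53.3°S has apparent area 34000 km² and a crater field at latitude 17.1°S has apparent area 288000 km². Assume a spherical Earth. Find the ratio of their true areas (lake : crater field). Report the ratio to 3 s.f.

On Mercator the areal scale is sec²φ, so true area = apparent × cos²φ.
True area of lake: 34000 × cos²(53.3°) = 34000 × 0.3572 = 12140 km².
True area of crater field: 288000 × cos²(17.1°) = 288000 × 0.9135 = 263100 km².
Ratio = 12140 / 263100 ≈ 0.0462.

0.0462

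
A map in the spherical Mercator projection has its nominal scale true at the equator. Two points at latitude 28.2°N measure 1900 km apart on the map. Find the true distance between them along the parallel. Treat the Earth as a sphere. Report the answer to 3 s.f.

1670 km

For Mercator, h = k = sec φ (a conformal cylindrical projection has a single point scale, 1/cos φ).
Along the parallel at 28.2°, map distances are exaggerated by k = sec 28.2° = 1.135.
True distance = 1900 / 1.135 = 1900 × cos 28.2° ≈ 1670 km.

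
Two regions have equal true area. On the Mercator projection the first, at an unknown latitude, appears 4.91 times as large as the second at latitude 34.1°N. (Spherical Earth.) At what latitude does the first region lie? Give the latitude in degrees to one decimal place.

68.1°

Mercator areal scale is sec²φ, so apparent-area ratio = sec²φ₁ / sec²φ₂ = cos²φ₂ / cos²φ₁.
cos²φ₂ / cos²φ₁ = 4.91  ⇒  cos φ₁ = cos 34.1° / √4.91 = 0.8281/2.216 = 0.3737.
φ₁ = arccos(0.3737) ≈ 68.1°.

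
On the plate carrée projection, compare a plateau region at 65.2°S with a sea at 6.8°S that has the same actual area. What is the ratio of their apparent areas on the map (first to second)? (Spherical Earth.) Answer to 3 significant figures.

In the plate carrée (x = Rλ, y = Rφ), meridians are true-scale (h = 1) and parallels are stretched by k = sec φ.
Areal scale at 65.2°: h·k = 1.000 × 2.384 = 2.384.
Areal scale at 6.8°: h·k = 1.000 × 1.007 = 1.007.
Ratio = 2.384/1.007 ≈ 2.37.

2.37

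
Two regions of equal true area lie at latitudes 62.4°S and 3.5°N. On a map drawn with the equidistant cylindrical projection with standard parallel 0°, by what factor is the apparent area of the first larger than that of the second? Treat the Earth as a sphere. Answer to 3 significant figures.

In the plate carrée (x = Rλ, y = Rφ), meridians are true-scale (h = 1) and parallels are stretched by k = sec φ.
Areal scale at 62.4°: h·k = 1.000 × 2.158 = 2.158.
Areal scale at 3.5°: h·k = 1.000 × 1.002 = 1.002.
Ratio = 2.158/1.002 ≈ 2.15.

2.15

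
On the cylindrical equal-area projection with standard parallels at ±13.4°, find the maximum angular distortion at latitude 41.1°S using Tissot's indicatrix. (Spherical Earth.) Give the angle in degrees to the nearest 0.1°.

For cylindrical equal-area with standard parallel φ₀, h = cos φ / cos φ₀ and k = cos φ₀ / cos φ, so h·k = 1.
At 41.1°: h = 0.7747, k = 1.291; principal scales a = 1.291, b = 0.7747.
sin(ω/2) = (a − b)/(a + b) = 0.5162/2.066 = 0.2499, so ω = 2 arcsin(0.2499) ≈ 28.9°.

28.9°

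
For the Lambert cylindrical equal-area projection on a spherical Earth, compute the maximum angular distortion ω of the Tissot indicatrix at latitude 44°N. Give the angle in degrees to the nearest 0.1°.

37.1°

The Lambert cylindrical equal-area projection is the cylindrical equal-area projection with its standard parallel at the equator (φ₀ = 0). Cylindrical equal-area (φ₀ = 0°): h = cos φ / cos 0° along meridians, k = cos 0° / cos φ along parallels; h·k = 1.
At 44°: h = 0.7193, k = 1.390; principal scales a = 1.390, b = 0.7193.
sin(ω/2) = (a − b)/(a + b) = 0.6708/2.110 = 0.3180, so ω = 2 arcsin(0.3180) ≈ 37.1°.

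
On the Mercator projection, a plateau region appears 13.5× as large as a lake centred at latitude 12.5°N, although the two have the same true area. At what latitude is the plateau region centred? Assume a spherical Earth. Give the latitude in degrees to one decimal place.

On Mercator, (apparent₁)/(apparent₂) = sec²φ₁ / sec²φ₂ when true areas are equal.
cos²φ₂ / cos²φ₁ = 13.5  ⇒  cos φ₁ = cos 12.5° / √13.5 = 0.9763/3.674 = 0.2657.
φ₁ = arccos(0.2657) ≈ 74.6°.

74.6°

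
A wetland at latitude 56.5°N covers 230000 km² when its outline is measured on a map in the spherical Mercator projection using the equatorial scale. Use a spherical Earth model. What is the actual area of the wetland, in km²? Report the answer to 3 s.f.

Mercator is conformal, so the point scale is isotropic: h = k = sec φ = 1/cos φ.
Areal scale = k² = sec²φ = 1/cos²(56.5°) = 1/0.5519² = 3.283.
True area = apparent / (areal scale) = 230000 / 3.283 ≈ 70100 km².

70100 km²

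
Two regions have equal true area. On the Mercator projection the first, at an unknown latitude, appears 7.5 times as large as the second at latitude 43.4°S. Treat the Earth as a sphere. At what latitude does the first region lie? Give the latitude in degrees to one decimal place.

74.6°

On Mercator, (apparent₁)/(apparent₂) = sec²φ₁ / sec²φ₂ when true areas are equal.
cos²φ₂ / cos²φ₁ = 7.5  ⇒  cos φ₁ = cos 43.4° / √7.5 = 0.7266/2.739 = 0.2653.
φ₁ = arccos(0.2653) ≈ 74.6°.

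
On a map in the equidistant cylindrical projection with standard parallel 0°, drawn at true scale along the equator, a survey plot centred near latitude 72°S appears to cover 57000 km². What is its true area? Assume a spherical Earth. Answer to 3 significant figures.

17600 km²

Plate carrée maps x = Rλ, y = Rφ. The meridian scale is h = 1 and the parallel scale is k = 1/cos φ = sec φ.
Areal scale = h·k = 1 × sec φ; at 72°, h = 1.000, k = 3.236, so h·k = 3.236.
True area = apparent / (areal scale) = 57000 / 3.236 ≈ 17600 km².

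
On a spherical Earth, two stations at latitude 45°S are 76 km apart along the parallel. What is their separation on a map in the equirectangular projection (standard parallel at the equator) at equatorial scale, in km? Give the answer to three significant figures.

107 km

Plate carrée maps x = Rλ, y = Rφ. The meridian scale is h = 1 and the parallel scale is k = 1/cos φ = sec φ.
Along the parallel, k = sec 45° = 1/0.7071 = 1.414.
Map distance = 76 × 1.414 ≈ 107 km.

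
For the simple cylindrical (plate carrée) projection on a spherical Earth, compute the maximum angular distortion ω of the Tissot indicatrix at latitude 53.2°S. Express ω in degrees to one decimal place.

29.0°

Plate carrée maps x = Rλ, y = Rφ. The meridian scale is h = 1 and the parallel scale is k = 1/cos φ = sec φ.
At 53.2°: h = 1.000, k = 1.669; principal scales a = 1.669, b = 1.000.
sin(ω/2) = (a − b)/(a + b) = 0.6694/2.669 = 0.2508, so ω = 2 arcsin(0.2508) ≈ 29.0°.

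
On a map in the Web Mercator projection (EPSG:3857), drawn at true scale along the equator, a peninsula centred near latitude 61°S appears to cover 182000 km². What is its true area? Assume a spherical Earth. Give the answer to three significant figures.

The Mercator projection is conformal; its linear scale factor is the same in every direction and equals sec φ = 1/cos φ.
Areal scale = k² = sec²φ = 1/cos²(61°) = 1/0.4848² = 4.255.
True area = apparent / (areal scale) = 182000 / 4.255 ≈ 42800 km².

42800 km²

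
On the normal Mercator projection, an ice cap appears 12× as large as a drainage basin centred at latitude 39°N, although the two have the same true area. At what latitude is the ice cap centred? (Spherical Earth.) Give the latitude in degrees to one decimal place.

77.0°

On Mercator, (apparent₁)/(apparent₂) = sec²φ₁ / sec²φ₂ when true areas are equal.
cos²φ₂ / cos²φ₁ = 12  ⇒  cos φ₁ = cos 39° / √12 = 0.7771/3.464 = 0.2243.
φ₁ = arccos(0.2243) ≈ 77.0°.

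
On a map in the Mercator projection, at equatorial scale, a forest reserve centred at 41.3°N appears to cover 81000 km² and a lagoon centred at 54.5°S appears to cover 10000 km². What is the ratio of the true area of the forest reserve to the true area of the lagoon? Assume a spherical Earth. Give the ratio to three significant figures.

13.6

Mercator's areal exaggeration is sec²φ; hence true area = (apparent area) · cos²φ.
True area of forest reserve: 81000 × cos²(41.3°) = 81000 × 0.5644 = 45720 km².
True area of lagoon: 10000 × cos²(54.5°) = 10000 × 0.3372 = 3372 km².
Ratio = 45720 / 3372 ≈ 13.6.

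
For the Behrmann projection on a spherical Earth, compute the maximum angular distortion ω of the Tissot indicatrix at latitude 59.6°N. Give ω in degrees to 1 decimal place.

Behrmann is a cylindrical equal-area projection with standard parallels at ±30°. For cylindrical equal-area with standard parallel φ₀, h = cos φ / cos φ₀ and k = cos φ₀ / cos φ, so h·k = 1.
At 59.6°: h = 0.5843, k = 1.711; principal scales a = 1.711, b = 0.5843.
sin(ω/2) = (a − b)/(a + b) = 1.127/2.296 = 0.4909, so ω = 2 arcsin(0.4909) ≈ 58.8°.

58.8°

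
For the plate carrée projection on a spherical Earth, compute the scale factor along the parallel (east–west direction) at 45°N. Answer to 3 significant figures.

In the plate carrée (x = Rλ, y = Rφ), meridians are true-scale (h = 1) and parallels are stretched by k = sec φ.
k = 1/cos 45° = 1/0.7071 = 1.414.

1.41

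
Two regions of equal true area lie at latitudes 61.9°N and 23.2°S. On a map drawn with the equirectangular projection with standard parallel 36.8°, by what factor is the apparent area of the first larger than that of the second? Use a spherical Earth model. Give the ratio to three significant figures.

1.95

In the equirectangular projection with standard parallel φ₀ = 36.8° (x = Rλ cos φ₀, y = Rφ), meridians are true-scale (h = 1) and the parallel scale is k = cos φ₀ / cos φ.
Areal scale at 61.9°: h·k = 1.000 × 1.700 = 1.700.
Areal scale at 23.2°: h·k = 1.000 × 0.8712 = 0.8712.
Ratio = 1.700/0.8712 ≈ 1.95.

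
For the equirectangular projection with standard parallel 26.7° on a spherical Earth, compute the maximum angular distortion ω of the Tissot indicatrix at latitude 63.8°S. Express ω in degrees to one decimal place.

With standard parallel φ₀ = 26.7°, the equirectangular projection gives x = Rλ cos φ₀, y = Rφ, so h = 1 and k = cos 26.7° / cos φ.
At 63.8°: h = 1.000, k = 2.023; principal scales a = 2.023, b = 1.000.
sin(ω/2) = (a − b)/(a + b) = 1.023/3.023 = 0.3385, so ω = 2 arcsin(0.3385) ≈ 39.6°.

39.6°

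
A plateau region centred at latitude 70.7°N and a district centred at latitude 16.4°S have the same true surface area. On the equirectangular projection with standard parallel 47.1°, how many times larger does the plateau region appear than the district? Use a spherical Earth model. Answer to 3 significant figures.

In the equirectangular projection with standard parallel φ₀ = 47.1° (x = Rλ cos φ₀, y = Rφ), meridians are true-scale (h = 1) and the parallel scale is k = cos φ₀ / cos φ.
Areal scale at 70.7°: h·k = 1.000 × 2.060 = 2.060.
Areal scale at 16.4°: h·k = 1.000 × 0.7096 = 0.7096.
Ratio = 2.060/0.7096 ≈ 2.90.

2.90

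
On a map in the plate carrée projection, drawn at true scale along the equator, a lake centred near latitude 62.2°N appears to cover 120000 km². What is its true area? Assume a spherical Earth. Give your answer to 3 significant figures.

56000 km²

In the plate carrée (x = Rλ, y = Rφ), meridians are true-scale (h = 1) and parallels are stretched by k = sec φ.
Areal scale = h·k = 1 × sec φ; at 62.2°, h = 1.000, k = 2.144, so h·k = 2.144.
True area = apparent / (areal scale) = 120000 / 2.144 ≈ 56000 km².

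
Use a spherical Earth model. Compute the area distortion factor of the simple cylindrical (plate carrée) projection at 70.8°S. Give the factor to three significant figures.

3.04

For the equirectangular projection with φ₀ = 0 (plate carrée), h = 1 along meridians and k = sec φ along parallels.
Areal scale = h·k = 1 × sec φ; at 70.8°, h = 1.000, k = 3.041, so h·k = 3.041.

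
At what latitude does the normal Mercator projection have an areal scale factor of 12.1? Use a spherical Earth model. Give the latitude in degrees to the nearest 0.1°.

Mercator areal scale is sec²φ.
sec²φ = 12.1  ⇒  cos²φ = 0.08264  ⇒  cos φ = 0.2875.
φ = arccos(0.2875) ≈ 73.3°.

73.3°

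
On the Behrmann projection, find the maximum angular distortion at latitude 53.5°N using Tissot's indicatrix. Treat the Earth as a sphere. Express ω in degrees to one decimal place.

The Behrmann projection is cylindrical equal-area with φ₀ = 30°. A cylindrical equal-area projection with standard parallel φ₀ has meridian scale h = cos φ / cos φ₀ and parallel scale k = cos φ₀ / cos φ (so areas are preserved, h·k = 1).
At 53.5°: h = 0.6868, k = 1.456; principal scales a = 1.456, b = 0.6868.
sin(ω/2) = (a − b)/(a + b) = 0.7691/2.143 = 0.3589, so ω = 2 arcsin(0.3589) ≈ 42.1°.

42.1°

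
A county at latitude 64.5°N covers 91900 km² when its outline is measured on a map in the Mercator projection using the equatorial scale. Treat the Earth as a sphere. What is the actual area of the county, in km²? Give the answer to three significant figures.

17000 km²

For Mercator, h = k = sec φ (a conformal cylindrical projection has a single point scale, 1/cos φ).
Areal scale = k² = sec²φ = 1/cos²(64.5°) = 1/0.4305² = 5.395.
True area = apparent / (areal scale) = 91900 / 5.395 ≈ 17000 km².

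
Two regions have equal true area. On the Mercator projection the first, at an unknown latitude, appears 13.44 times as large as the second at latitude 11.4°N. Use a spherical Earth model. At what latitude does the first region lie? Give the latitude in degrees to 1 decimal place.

74.5°

On Mercator, (apparent₁)/(apparent₂) = sec²φ₁ / sec²φ₂ when true areas are equal.
cos²φ₂ / cos²φ₁ = 13.44  ⇒  cos φ₁ = cos 11.4° / √13.44 = 0.9803/3.666 = 0.2674.
φ₁ = arccos(0.2674) ≈ 74.5°.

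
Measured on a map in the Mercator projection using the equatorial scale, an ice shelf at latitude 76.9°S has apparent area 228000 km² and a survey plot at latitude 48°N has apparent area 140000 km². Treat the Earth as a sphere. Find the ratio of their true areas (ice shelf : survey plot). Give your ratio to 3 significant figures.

0.187

On Mercator the areal scale is sec²φ, so true area = apparent × cos²φ.
True area of ice shelf: 228000 × cos²(76.9°) = 228000 × 0.05137 = 11710 km².
True area of survey plot: 140000 × cos²(48°) = 140000 × 0.4477 = 62680 km².
Ratio = 11710 / 62680 ≈ 0.187.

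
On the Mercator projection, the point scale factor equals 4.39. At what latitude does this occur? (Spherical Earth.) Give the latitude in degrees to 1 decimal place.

76.8°

Mercator scale is k = sec φ = 1/cos φ.
1/cos φ = 4.39  ⇒  cos φ = 0.2278  ⇒  φ = arccos(0.2278) ≈ 76.8°.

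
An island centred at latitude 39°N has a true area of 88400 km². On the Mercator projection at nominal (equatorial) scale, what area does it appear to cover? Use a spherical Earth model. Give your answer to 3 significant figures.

146000 km²

The Mercator projection is conformal; its linear scale factor is the same in every direction and equals sec φ = 1/cos φ.
Areal scale = k² = sec²φ = 1/cos²(39°) = 1/0.7771² = 1.656.
Apparent area = 88400 × 1.656 ≈ 146000 km².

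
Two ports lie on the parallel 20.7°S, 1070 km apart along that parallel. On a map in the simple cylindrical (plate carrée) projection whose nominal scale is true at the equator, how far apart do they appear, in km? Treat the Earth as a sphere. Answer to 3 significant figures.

Plate carrée maps x = Rλ, y = Rφ. The meridian scale is h = 1 and the parallel scale is k = 1/cos φ = sec φ.
Along the parallel, k = sec 20.7° = 1/0.9354 = 1.069.
Map distance = 1070 × 1.069 ≈ 1140 km.

1140 km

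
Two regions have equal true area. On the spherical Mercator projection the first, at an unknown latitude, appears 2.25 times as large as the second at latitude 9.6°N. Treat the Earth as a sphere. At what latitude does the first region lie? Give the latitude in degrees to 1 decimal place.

On Mercator, (apparent₁)/(apparent₂) = sec²φ₁ / sec²φ₂ when true areas are equal.
cos²φ₂ / cos²φ₁ = 2.25  ⇒  cos φ₁ = cos 9.6° / √2.25 = 0.9860/1.500 = 0.6573.
φ₁ = arccos(0.6573) ≈ 48.9°.

48.9°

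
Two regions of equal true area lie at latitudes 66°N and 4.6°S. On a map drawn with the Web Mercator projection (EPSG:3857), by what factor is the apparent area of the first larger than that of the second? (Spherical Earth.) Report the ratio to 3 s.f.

6.01

Mercator areal scale is sec²φ.
At 66°: sec²(66°) = 1/0.4067² = 6.045.
At 4.6°: sec²(4.6°) = 1/0.9968² = 1.006.
Ratio = 6.045/1.006 = cos²(4.6°)/cos²(66°) ≈ 6.01.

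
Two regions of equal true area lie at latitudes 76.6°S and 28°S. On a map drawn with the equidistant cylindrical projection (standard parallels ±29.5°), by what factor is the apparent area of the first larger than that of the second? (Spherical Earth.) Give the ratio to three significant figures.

3.81

With standard parallel φ₀ = 29.5°, the equirectangular projection gives x = Rλ cos φ₀, y = Rφ, so h = 1 and k = cos 29.5° / cos φ.
Areal scale at 76.6°: h·k = 1.000 × 3.756 = 3.756.
Areal scale at 28°: h·k = 1.000 × 0.9857 = 0.9857.
Ratio = 3.756/0.9857 ≈ 3.81.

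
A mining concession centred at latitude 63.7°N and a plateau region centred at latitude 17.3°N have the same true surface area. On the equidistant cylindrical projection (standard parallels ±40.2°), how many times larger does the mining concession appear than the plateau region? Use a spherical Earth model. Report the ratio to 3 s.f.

2.15

In the equirectangular projection with standard parallel φ₀ = 40.2° (x = Rλ cos φ₀, y = Rφ), meridians are true-scale (h = 1) and the parallel scale is k = cos φ₀ / cos φ.
Areal scale at 63.7°: h·k = 1.000 × 1.724 = 1.724.
Areal scale at 17.3°: h·k = 1.000 × 0.8000 = 0.8000.
Ratio = 1.724/0.8000 ≈ 2.15.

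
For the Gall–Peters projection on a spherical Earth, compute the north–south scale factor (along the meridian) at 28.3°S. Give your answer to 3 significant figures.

The Gall–Peters projection is cylindrical equal-area with φ₀ = 45°. Cylindrical equal-area (φ₀ = 45°): h = cos φ / cos 45° along meridians, k = cos 45° / cos φ along parallels; h·k = 1.
h = cos 28.3° / cos 45° = 0.8805/0.7071 = 1.245.

1.25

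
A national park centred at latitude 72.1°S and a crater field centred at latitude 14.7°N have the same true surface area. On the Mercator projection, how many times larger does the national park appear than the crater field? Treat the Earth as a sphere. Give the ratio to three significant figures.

9.90

Mercator is conformal with k = sec φ, so areal scale = k² = sec²φ.
At 72.1°: sec²(72.1°) = 1/0.3074² = 10.59.
At 14.7°: sec²(14.7°) = 1/0.9673² = 1.069.
Ratio = 10.59/1.069 = cos²(14.7°)/cos²(72.1°) ≈ 9.90.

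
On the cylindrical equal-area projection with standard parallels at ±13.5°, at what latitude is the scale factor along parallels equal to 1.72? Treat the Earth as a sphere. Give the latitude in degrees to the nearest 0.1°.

55.6°

A cylindrical equal-area projection with standard parallel φ₀ has meridian scale h = cos φ / cos φ₀ and parallel scale k = cos φ₀ / cos φ (so areas are preserved, h·k = 1).
k = cos φ₀ / cos φ = 1.72  ⇒  cos φ = cos 13.5° / 1.72 = 0.5653.
φ = arccos(0.5653) ≈ 55.6°.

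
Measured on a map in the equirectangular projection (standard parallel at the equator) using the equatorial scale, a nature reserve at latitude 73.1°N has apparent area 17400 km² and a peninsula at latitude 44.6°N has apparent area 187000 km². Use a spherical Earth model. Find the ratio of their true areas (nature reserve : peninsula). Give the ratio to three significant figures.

0.0380

On the plate carrée, areal scale = h·k = 1 × sec φ, so true area = apparent × cos φ.
True area of nature reserve: 17400 × cos(73.1°) = 17400 × 0.2907 = 5058 km².
True area of peninsula: 187000 × cos(44.6°) = 187000 × 0.7120 = 133100 km².
Ratio = 5058 / 133100 ≈ 0.0380.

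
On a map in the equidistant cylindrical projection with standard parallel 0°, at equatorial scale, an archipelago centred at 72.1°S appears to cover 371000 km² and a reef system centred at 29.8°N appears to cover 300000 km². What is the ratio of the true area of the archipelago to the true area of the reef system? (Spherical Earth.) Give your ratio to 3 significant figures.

Plate carrée has h = 1 and k = sec φ, giving areal scale sec φ; true area = (apparent area) · cos φ.
True area of archipelago: 371000 × cos(72.1°) = 371000 × 0.3074 = 114000 km².
True area of reef system: 300000 × cos(29.8°) = 300000 × 0.8678 = 260300 km².
Ratio = 114000 / 260300 ≈ 0.438.

0.438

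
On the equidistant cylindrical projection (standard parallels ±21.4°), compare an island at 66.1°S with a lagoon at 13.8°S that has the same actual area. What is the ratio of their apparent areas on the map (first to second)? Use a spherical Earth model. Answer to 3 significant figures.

The equidistant cylindrical projection with φ₀ = 21.4° has h = 1 (meridians true) and k = cos φ₀ / cos φ along parallels.
Areal scale at 66.1°: h·k = 1.000 × 2.298 = 2.298.
Areal scale at 13.8°: h·k = 1.000 × 0.9587 = 0.9587.
Ratio = 2.298/0.9587 ≈ 2.40.

2.40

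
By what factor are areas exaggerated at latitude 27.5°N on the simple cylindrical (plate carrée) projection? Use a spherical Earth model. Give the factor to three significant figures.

1.13

In the plate carrée (x = Rλ, y = Rφ), meridians are true-scale (h = 1) and parallels are stretched by k = sec φ.
Areal scale = h·k = 1 × sec φ; at 27.5°, h = 1.000, k = 1.127, so h·k = 1.127.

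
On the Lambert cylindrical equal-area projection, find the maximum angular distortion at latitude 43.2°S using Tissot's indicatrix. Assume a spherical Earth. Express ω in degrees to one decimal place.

35.6°

The Lambert cylindrical equal-area projection is the cylindrical equal-area projection with its standard parallel at the equator (φ₀ = 0). A cylindrical equal-area projection with standard parallel φ₀ has meridian scale h = cos φ / cos φ₀ and parallel scale k = cos φ₀ / cos φ (so areas are preserved, h·k = 1).
At 43.2°: h = 0.7290, k = 1.372; principal scales a = 1.372, b = 0.7290.
sin(ω/2) = (a − b)/(a + b) = 0.6428/2.101 = 0.3060, so ω = 2 arcsin(0.3060) ≈ 35.6°.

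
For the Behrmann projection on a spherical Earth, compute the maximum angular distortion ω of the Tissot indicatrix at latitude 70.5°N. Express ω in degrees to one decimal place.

95.7°

Behrmann is a cylindrical equal-area projection with standard parallels at ±30°. Cylindrical equal-area (φ₀ = 30°): h = cos φ / cos 30° along meridians, k = cos 30° / cos φ along parallels; h·k = 1.
At 70.5°: h = 0.3854, k = 2.594; principal scales a = 2.594, b = 0.3854.
sin(ω/2) = (a − b)/(a + b) = 2.209/2.980 = 0.7413, so ω = 2 arcsin(0.7413) ≈ 95.7°.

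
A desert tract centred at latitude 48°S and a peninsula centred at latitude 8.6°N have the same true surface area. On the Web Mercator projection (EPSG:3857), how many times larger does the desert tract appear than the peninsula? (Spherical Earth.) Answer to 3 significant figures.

2.18

Mercator is conformal with k = sec φ, so areal scale = k² = sec²φ.
At 48°: sec²(48°) = 1/0.6691² = 2.233.
At 8.6°: sec²(8.6°) = 1/0.9888² = 1.023.
Ratio = 2.233/1.023 = cos²(8.6°)/cos²(48°) ≈ 2.18.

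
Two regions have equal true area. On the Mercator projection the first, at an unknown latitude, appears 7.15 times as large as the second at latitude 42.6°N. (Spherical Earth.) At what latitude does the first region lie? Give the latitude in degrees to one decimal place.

On Mercator, (apparent₁)/(apparent₂) = sec²φ₁ / sec²φ₂ when true areas are equal.
cos²φ₂ / cos²φ₁ = 7.15  ⇒  cos φ₁ = cos 42.6° / √7.15 = 0.7361/2.674 = 0.2753.
φ₁ = arccos(0.2753) ≈ 74.0°.

74.0°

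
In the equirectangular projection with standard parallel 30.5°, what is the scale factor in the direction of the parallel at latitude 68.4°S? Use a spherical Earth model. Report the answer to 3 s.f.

The equidistant cylindrical projection with φ₀ = 30.5° has h = 1 (meridians true) and k = cos φ₀ / cos φ along parallels.
k = cos 30.5° / cos 68.4° = 0.8616/0.3681 = 2.341.

2.34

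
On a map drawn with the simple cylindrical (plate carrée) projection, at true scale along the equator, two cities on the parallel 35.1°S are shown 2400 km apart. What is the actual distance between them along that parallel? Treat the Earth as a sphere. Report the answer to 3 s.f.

1960 km

Plate carrée maps x = Rλ, y = Rφ. The meridian scale is h = 1 and the parallel scale is k = 1/cos φ = sec φ.
Along the parallel at 35.1°, map distances are exaggerated by k = sec 35.1° = 1.222.
True distance = 2400 / 1.222 = 2400 × cos 35.1° ≈ 1960 km.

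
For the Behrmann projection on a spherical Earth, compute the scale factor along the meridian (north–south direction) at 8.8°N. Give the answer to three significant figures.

The Behrmann projection is cylindrical equal-area with φ₀ = 30°. A cylindrical equal-area projection with standard parallel φ₀ has meridian scale h = cos φ / cos φ₀ and parallel scale k = cos φ₀ / cos φ (so areas are preserved, h·k = 1).
h = cos 8.8° / cos 30° = 0.9882/0.8660 = 1.141.

1.14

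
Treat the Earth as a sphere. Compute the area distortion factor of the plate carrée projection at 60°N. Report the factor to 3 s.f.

2.00

In the plate carrée (x = Rλ, y = Rφ), meridians are true-scale (h = 1) and parallels are stretched by k = sec φ.
Areal scale = h·k = 1 × sec φ; at 60°, h = 1.000, k = 2.000, so h·k = 2.000.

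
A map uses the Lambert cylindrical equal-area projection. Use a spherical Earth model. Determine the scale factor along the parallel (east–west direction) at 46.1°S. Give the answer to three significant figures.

1.44

The Lambert cylindrical equal-area projection is the cylindrical equal-area projection with its standard parallel at the equator (φ₀ = 0). For cylindrical equal-area with standard parallel φ₀, h = cos φ / cos φ₀ and k = cos φ₀ / cos φ, so h·k = 1.
k = cos 0° / cos 46.1° = 1.000/0.6934 = 1.442.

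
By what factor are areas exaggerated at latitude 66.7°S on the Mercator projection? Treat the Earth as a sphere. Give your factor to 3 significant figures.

The Mercator projection is conformal; its linear scale factor is the same in every direction and equals sec φ = 1/cos φ.
Areal scale = k² = sec²φ = 1/cos²(66.7°) = 1/0.3955² = 6.392.

6.39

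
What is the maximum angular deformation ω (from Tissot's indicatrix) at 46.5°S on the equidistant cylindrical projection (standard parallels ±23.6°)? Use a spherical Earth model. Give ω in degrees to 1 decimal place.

16.3°

In the equirectangular projection with standard parallel φ₀ = 23.6° (x = Rλ cos φ₀, y = Rφ), meridians are true-scale (h = 1) and the parallel scale is k = cos φ₀ / cos φ.
At 46.5°: h = 1.000, k = 1.331; principal scales a = 1.331, b = 1.000.
sin(ω/2) = (a − b)/(a + b) = 0.3312/2.331 = 0.1421, so ω = 2 arcsin(0.1421) ≈ 16.3°.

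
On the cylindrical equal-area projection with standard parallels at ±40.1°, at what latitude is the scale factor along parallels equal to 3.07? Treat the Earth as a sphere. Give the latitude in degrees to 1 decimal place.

75.6°

For cylindrical equal-area with standard parallel φ₀, h = cos φ / cos φ₀ and k = cos φ₀ / cos φ, so h·k = 1.
k = cos φ₀ / cos φ = 3.07  ⇒  cos φ = cos 40.1° / 3.07 = 0.2492.
φ = arccos(0.2492) ≈ 75.6°.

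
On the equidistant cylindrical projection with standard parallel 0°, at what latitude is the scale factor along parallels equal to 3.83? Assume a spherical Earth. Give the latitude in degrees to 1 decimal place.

74.9°

Plate carrée: h = 1, k = sec φ along parallels.
sec φ = 3.83  ⇒  cos φ = 0.2611  ⇒  φ ≈ 74.9°.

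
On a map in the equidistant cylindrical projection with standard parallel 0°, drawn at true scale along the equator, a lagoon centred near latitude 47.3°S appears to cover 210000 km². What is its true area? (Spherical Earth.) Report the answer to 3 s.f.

142000 km²

Plate carrée maps x = Rλ, y = Rφ. The meridian scale is h = 1 and the parallel scale is k = 1/cos φ = sec φ.
Areal scale = h·k = 1 × sec φ; at 47.3°, h = 1.000, k = 1.475, so h·k = 1.475.
True area = apparent / (areal scale) = 210000 / 1.475 ≈ 142000 km².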